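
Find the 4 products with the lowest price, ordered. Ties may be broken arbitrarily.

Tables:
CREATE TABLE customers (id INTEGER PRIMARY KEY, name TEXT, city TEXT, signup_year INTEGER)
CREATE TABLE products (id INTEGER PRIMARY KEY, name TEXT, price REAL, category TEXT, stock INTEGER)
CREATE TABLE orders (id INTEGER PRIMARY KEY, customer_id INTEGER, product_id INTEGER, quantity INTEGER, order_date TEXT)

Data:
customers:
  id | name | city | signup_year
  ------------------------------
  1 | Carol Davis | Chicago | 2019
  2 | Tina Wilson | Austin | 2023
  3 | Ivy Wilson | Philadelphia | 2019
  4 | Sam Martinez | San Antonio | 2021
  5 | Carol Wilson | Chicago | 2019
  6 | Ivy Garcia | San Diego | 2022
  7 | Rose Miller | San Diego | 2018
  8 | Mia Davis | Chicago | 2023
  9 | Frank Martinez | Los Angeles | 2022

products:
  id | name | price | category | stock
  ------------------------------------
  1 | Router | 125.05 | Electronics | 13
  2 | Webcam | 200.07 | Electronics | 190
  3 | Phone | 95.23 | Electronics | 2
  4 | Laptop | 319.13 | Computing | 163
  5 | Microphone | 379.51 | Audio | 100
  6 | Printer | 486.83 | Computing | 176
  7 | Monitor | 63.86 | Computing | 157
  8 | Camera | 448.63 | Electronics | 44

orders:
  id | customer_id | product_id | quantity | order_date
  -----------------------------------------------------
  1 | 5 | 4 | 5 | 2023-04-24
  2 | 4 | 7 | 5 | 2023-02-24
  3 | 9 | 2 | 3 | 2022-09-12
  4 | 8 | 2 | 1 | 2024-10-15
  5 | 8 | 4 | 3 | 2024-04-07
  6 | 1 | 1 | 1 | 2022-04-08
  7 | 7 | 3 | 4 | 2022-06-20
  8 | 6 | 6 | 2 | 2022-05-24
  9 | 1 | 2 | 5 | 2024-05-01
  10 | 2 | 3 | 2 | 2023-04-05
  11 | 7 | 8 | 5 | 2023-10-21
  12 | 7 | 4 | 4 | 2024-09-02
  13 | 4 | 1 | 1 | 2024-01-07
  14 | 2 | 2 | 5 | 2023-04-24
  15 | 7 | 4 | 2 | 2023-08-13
SELECT name, price FROM products ORDER BY price ASC LIMIT 4

Execution result:
name | price
Monitor | 63.86
Phone | 95.23
Router | 125.05
Webcam | 200.07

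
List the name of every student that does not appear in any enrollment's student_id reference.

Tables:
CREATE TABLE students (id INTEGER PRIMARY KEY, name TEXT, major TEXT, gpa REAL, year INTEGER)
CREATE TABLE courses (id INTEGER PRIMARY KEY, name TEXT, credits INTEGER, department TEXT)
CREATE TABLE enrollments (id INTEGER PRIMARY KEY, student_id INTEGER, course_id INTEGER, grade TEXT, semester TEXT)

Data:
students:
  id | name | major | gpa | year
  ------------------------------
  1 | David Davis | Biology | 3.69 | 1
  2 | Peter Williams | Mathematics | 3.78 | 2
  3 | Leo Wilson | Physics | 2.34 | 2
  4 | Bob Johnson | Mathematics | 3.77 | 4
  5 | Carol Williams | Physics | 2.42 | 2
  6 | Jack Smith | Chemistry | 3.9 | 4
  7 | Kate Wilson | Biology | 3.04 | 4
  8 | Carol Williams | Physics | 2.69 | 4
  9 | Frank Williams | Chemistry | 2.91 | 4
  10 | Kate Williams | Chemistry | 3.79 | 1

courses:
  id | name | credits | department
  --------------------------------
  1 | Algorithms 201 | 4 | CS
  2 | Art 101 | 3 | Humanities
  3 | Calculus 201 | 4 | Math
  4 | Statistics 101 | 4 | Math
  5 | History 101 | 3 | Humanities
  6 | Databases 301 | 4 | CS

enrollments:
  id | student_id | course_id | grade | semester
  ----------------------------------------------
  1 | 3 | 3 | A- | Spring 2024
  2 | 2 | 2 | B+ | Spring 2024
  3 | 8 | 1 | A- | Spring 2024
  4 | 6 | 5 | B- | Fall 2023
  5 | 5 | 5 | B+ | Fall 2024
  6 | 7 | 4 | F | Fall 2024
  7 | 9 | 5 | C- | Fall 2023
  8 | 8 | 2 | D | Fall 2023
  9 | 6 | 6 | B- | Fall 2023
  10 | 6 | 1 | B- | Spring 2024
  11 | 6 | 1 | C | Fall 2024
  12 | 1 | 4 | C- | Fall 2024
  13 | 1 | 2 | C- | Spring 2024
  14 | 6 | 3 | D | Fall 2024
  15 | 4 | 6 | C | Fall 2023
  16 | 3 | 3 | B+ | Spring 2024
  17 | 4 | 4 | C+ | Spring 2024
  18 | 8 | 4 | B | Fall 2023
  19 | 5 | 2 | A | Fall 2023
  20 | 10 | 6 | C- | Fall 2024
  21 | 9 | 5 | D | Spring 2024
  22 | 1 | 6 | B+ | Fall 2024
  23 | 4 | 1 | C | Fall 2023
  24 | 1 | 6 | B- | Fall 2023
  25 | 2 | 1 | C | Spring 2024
SELECT p.name FROM students p LEFT JOIN enrollments c ON c.student_id = p.id WHERE c.id IS NULL

Execution result:
(no rows)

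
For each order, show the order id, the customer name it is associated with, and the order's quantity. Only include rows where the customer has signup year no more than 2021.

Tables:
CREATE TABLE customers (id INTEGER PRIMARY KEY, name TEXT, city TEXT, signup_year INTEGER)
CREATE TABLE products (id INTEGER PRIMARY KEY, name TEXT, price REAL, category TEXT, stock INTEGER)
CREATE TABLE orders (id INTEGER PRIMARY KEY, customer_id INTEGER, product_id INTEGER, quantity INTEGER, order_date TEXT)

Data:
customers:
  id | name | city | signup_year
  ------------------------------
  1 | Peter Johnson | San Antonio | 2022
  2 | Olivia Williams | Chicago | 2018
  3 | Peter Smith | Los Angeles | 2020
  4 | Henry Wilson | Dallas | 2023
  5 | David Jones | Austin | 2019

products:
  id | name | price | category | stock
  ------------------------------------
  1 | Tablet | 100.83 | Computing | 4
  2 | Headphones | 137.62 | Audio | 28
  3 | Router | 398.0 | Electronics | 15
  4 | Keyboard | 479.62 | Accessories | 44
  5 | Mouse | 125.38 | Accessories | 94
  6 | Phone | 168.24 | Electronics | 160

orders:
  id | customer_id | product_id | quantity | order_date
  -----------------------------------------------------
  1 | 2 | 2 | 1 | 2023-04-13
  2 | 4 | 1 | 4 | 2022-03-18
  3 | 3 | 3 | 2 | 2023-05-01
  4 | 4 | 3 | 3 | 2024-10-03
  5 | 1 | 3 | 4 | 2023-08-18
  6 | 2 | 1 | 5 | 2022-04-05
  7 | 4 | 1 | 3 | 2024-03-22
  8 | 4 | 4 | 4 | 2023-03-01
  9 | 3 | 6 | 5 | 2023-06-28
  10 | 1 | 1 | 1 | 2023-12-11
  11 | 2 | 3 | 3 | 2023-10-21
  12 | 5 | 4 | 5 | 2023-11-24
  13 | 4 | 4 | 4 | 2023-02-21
SELECT c.id, p.name AS customer, c.quantity FROM orders c JOIN customers p ON c.customer_id = p.id WHERE p.signup_year <= 2021

Execution result:
id | customer | quantity
1 | Olivia Williams | 1
3 | Peter Smith | 2
6 | Olivia Williams | 5
9 | Peter Smith | 5
11 | Olivia Williams | 3
12 | David Jones | 5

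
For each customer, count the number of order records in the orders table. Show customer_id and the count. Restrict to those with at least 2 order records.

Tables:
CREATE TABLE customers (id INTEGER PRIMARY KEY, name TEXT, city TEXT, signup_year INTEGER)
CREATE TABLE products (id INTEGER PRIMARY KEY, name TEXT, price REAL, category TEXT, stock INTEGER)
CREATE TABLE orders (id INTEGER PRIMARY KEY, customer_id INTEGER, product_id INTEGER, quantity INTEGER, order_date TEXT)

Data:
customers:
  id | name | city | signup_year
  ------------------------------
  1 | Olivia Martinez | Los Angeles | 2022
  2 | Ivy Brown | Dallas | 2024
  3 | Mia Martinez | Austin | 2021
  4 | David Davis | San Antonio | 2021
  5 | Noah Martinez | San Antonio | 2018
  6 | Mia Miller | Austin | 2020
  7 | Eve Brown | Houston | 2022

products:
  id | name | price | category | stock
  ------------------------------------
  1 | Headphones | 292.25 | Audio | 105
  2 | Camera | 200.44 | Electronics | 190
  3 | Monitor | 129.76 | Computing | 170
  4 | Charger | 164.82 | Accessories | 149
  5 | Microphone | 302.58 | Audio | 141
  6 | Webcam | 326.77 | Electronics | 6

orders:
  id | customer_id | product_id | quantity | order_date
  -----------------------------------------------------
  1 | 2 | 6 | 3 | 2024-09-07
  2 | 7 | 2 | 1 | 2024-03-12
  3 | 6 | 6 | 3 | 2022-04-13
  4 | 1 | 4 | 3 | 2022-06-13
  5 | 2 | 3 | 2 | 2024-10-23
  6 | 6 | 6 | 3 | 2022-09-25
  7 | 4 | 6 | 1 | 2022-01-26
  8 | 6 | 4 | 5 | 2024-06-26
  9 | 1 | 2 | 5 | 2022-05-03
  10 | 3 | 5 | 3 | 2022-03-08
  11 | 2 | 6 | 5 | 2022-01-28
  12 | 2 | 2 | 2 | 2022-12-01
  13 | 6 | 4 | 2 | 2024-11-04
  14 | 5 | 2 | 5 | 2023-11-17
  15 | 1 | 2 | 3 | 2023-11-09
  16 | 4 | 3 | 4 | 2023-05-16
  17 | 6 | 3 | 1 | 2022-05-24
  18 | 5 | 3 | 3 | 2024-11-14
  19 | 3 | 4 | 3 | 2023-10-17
SELECT customer_id, COUNT(*) AS order_count FROM orders GROUP BY customer_id HAVING COUNT(*) >= 2

Execution result:
customer_id | order_count
1 | 3
2 | 4
3 | 2
4 | 2
5 | 2
6 | 5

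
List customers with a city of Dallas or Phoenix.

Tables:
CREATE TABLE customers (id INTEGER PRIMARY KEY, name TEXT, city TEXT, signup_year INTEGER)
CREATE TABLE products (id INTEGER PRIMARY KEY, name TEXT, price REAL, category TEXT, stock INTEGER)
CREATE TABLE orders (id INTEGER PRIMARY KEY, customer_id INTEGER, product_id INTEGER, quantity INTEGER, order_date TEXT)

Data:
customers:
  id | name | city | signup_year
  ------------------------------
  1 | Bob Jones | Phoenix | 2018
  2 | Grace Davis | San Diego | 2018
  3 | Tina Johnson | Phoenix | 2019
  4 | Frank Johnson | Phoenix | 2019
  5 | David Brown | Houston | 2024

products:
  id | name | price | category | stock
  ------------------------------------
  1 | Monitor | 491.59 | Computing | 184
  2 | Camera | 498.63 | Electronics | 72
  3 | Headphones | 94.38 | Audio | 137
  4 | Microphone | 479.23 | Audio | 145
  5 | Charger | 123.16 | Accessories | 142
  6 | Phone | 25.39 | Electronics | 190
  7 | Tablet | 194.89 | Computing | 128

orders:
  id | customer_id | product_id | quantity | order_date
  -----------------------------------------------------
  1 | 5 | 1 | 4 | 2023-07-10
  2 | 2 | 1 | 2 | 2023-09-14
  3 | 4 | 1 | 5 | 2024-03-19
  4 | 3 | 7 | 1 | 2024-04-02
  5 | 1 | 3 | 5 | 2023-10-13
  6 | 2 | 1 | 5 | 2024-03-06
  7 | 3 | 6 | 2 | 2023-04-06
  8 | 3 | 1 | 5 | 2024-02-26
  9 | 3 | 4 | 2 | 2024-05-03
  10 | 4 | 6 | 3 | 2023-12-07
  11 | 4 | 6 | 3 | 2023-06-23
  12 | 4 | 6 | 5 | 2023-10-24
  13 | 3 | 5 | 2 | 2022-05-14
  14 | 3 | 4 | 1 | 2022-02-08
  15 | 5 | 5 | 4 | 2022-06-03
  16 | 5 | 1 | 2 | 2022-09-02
SELECT name, city FROM customers WHERE city IN ('Dallas', 'Phoenix')

Execution result:
name | city
Bob Jones | Phoenix
Tina Johnson | Phoenix
Frank Johnson | Phoenix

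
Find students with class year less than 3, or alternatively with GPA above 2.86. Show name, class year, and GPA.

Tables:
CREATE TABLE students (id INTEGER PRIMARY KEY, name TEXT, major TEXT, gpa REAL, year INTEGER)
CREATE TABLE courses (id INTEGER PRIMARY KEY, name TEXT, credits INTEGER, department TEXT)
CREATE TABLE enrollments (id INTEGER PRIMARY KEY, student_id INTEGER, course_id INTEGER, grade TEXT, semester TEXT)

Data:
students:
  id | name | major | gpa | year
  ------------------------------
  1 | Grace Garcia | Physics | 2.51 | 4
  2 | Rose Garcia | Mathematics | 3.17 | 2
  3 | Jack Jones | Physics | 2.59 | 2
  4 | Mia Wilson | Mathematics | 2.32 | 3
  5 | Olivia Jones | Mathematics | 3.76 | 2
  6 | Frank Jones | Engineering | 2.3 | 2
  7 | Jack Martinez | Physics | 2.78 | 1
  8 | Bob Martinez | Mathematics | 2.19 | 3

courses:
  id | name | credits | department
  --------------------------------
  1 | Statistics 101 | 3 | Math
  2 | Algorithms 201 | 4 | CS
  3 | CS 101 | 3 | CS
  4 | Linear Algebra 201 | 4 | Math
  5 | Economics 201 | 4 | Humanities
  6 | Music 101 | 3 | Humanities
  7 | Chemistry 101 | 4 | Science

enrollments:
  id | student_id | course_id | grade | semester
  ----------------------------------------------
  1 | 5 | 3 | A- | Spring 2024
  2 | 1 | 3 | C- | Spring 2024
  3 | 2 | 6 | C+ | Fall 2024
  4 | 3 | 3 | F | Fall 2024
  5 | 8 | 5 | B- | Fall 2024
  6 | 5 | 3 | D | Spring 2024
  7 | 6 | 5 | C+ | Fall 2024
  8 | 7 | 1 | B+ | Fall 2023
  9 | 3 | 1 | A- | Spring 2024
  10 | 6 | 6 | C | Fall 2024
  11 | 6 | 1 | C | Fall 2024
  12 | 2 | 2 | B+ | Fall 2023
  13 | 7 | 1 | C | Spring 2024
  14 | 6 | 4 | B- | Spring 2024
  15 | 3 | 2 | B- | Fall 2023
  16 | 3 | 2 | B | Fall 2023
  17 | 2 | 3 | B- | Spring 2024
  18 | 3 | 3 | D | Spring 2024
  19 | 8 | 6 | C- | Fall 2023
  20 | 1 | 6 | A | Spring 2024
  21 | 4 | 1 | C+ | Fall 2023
SELECT name, year, gpa FROM students WHERE year < 3 OR gpa > 2.86

Execution result:
name | year | gpa
Rose Garcia | 2 | 3.17
Jack Jones | 2 | 2.59
Olivia Jones | 2 | 3.76
Frank Jones | 2 | 2.30
Jack Martinez | 1 | 2.78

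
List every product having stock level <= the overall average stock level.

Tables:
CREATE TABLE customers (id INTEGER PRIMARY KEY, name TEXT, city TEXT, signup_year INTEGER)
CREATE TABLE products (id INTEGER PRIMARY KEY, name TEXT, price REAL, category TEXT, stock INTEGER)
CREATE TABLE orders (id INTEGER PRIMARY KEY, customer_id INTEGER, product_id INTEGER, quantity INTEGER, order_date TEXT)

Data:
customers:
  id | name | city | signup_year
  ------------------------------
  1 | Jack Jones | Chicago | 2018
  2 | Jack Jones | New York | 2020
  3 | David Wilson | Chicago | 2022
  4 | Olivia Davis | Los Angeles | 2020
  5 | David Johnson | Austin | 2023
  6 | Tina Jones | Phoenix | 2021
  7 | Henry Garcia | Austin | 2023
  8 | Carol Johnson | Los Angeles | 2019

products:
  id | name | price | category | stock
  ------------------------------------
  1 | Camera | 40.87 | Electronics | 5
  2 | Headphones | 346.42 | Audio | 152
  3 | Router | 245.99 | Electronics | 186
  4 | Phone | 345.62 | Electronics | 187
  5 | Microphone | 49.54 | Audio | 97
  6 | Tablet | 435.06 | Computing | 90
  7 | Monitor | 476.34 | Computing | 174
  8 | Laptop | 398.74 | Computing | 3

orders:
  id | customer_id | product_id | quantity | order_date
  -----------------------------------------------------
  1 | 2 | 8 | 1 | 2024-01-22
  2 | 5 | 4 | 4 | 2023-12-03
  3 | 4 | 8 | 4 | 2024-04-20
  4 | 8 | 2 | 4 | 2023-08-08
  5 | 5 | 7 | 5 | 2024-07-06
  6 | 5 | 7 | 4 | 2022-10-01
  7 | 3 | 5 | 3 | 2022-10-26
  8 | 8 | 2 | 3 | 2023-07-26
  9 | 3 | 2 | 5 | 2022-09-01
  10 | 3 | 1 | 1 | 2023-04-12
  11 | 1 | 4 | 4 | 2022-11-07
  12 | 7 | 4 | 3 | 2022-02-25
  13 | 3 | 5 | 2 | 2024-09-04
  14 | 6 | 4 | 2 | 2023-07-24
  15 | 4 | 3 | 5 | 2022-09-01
SELECT name, stock FROM products WHERE stock <= (SELECT AVG(stock) FROM products)

Execution result:
name | stock
Camera | 5
Microphone | 97
Tablet | 90
Laptop | 3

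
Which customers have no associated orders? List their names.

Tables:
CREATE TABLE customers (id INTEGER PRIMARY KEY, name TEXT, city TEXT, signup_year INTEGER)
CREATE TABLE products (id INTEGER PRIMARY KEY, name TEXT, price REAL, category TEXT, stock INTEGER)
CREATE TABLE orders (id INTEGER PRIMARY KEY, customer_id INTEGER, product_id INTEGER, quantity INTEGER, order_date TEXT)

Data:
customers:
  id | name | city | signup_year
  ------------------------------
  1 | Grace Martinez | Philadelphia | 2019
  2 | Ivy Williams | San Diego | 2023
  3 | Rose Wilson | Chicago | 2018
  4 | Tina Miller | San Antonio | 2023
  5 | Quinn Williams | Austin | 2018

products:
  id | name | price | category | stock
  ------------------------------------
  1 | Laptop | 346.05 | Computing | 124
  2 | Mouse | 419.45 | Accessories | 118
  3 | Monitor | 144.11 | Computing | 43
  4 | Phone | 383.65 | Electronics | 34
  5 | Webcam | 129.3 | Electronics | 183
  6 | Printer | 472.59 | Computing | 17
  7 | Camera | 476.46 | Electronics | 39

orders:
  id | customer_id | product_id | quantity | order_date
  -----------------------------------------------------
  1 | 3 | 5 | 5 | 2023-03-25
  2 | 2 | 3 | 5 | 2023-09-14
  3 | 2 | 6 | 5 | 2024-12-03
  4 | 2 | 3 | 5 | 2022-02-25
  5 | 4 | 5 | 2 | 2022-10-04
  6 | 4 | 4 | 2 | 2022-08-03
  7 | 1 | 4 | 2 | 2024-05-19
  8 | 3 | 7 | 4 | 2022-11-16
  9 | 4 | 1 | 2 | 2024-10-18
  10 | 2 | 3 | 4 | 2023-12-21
SELECT p.name FROM customers p LEFT JOIN orders c ON c.customer_id = p.id WHERE c.id IS NULL

Execution result:
Quinn Williams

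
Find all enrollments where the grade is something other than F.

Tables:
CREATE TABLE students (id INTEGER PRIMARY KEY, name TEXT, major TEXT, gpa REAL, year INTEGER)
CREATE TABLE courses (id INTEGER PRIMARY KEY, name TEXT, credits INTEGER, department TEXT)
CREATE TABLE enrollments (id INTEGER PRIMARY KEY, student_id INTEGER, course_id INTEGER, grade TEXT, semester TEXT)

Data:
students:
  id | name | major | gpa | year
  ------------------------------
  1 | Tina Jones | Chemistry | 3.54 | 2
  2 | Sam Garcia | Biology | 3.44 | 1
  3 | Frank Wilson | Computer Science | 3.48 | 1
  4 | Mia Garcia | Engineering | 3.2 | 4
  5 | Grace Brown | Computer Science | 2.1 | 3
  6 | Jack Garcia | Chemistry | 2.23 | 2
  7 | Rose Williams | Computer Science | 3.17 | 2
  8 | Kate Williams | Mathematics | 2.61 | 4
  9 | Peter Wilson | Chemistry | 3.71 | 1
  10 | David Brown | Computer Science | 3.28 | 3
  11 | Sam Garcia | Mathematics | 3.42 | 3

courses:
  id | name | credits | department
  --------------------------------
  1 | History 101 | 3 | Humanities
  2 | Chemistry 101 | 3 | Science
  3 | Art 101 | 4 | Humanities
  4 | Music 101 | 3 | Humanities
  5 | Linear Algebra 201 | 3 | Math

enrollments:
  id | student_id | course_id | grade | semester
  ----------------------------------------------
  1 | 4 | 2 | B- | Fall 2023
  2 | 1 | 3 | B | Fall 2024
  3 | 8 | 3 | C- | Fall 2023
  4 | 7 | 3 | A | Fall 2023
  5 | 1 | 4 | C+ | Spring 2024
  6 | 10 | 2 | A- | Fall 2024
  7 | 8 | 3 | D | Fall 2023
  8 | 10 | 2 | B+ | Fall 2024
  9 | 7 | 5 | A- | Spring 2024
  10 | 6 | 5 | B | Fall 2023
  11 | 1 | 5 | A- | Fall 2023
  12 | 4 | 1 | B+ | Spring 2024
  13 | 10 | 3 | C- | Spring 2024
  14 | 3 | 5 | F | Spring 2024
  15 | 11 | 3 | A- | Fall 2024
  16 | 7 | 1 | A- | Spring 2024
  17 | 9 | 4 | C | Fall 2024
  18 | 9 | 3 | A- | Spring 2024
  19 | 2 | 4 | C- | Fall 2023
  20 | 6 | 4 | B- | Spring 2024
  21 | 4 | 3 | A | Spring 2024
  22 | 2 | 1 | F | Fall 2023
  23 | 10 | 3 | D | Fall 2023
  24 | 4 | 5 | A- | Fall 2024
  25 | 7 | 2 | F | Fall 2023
SELECT id, grade FROM enrollments WHERE grade <> 'F'

Execution result:
id | grade
1 | B-
2 | B
3 | C-
4 | A
5 | C+
6 | A-
7 | D
8 | B+
9 | A-
10 | B
11 | A-
12 | B+
13 | C-
15 | A-
16 | A-
17 | C
18 | A-
19 | C-
20 | B-
21 | A
23 | D
24 | A-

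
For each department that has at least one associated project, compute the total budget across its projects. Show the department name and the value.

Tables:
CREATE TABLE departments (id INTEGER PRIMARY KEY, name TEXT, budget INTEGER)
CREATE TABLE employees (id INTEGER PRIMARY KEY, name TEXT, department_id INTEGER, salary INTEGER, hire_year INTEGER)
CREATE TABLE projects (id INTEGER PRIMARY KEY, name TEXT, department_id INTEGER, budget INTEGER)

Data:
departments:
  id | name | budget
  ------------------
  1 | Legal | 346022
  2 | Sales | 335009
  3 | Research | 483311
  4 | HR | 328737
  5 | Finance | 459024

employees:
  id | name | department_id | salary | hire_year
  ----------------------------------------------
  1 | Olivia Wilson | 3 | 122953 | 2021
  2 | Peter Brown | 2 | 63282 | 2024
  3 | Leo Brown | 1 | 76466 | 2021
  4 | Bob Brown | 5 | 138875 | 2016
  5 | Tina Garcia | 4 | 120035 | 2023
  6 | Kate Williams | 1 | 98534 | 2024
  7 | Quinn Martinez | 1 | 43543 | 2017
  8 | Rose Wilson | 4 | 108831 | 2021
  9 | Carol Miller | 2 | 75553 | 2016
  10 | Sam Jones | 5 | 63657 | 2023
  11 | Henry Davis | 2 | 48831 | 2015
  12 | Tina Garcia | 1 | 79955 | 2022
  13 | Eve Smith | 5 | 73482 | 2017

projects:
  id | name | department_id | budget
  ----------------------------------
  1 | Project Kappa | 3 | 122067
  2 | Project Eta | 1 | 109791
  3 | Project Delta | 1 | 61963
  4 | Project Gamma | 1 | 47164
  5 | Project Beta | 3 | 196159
SELECT p.name, SUM(c.budget) AS sum_budget FROM projects c JOIN departments p ON c.department_id = p.id GROUP BY p.id, p.name

Execution result:
name | sum_budget
Legal | 218918
Research | 318226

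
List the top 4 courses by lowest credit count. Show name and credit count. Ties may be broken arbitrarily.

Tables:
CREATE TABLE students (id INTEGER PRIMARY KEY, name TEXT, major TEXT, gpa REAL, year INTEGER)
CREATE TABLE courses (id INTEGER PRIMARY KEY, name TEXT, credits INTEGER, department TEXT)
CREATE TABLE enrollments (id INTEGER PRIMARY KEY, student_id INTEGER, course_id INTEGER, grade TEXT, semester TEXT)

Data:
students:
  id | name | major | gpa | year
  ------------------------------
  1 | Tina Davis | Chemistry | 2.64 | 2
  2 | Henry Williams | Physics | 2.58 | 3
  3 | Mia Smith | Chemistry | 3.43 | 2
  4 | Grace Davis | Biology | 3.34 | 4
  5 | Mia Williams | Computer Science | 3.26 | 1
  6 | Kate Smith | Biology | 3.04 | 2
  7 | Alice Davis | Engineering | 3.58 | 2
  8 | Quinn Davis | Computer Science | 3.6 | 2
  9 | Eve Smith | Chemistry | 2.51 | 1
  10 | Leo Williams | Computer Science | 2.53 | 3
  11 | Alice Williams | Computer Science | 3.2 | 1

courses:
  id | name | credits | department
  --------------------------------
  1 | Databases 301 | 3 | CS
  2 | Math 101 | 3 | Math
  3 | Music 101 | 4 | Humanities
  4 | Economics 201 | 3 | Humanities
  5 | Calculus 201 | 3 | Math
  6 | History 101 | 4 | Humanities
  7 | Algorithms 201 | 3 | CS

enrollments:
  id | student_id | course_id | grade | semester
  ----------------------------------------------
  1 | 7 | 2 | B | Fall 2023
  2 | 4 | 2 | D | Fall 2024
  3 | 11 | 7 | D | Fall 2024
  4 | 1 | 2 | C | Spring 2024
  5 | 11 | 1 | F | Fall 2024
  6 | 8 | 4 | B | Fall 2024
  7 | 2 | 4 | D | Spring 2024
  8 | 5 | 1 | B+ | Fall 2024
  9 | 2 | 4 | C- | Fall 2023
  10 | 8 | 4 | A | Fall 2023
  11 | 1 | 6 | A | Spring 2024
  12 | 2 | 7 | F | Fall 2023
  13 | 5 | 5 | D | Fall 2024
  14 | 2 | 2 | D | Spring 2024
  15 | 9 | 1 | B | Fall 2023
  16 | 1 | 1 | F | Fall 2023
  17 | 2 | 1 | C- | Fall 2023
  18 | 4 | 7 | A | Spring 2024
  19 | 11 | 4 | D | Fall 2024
SELECT name, credits FROM courses ORDER BY credits ASC LIMIT 4

Execution result:
name | credits
Databases 301 | 3
Math 101 | 3
Economics 201 | 3
Calculus 201 | 3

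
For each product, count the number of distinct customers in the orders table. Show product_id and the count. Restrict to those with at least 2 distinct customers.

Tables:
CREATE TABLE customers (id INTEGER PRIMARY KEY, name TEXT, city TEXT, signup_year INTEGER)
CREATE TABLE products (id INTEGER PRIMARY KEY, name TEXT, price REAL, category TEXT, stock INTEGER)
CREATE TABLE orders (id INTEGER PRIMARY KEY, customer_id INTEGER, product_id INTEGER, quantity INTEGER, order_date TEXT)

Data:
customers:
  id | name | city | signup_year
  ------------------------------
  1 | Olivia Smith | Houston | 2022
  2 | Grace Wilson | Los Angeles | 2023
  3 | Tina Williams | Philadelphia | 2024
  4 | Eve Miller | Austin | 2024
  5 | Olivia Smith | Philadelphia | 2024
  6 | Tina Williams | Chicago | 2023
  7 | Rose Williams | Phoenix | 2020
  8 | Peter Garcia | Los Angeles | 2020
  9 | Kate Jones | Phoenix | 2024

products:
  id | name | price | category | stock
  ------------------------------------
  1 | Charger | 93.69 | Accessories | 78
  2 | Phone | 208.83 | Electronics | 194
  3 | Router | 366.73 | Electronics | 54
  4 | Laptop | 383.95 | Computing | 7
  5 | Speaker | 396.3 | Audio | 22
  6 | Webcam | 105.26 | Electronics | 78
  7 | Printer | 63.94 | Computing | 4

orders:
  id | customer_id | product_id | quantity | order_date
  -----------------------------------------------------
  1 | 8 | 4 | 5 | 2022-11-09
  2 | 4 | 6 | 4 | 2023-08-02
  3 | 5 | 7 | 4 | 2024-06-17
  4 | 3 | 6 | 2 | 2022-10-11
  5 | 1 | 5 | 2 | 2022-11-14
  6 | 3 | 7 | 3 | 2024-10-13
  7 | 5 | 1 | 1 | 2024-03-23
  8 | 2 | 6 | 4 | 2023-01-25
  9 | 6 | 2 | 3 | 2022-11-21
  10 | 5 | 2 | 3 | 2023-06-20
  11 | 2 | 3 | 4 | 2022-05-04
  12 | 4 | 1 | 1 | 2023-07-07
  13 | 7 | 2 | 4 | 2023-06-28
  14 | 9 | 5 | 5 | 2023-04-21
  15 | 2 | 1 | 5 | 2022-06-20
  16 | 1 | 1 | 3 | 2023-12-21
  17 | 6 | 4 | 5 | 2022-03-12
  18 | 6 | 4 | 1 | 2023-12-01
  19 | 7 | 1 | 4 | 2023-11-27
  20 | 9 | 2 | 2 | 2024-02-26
SELECT product_id, COUNT(DISTINCT customer_id) AS distinct_customer_count FROM orders GROUP BY product_id HAVING COUNT(DISTINCT customer_id) >= 2

Execution result:
product_id | distinct_customer_count
1 | 5
2 | 4
4 | 2
5 | 2
6 | 3
7 | 2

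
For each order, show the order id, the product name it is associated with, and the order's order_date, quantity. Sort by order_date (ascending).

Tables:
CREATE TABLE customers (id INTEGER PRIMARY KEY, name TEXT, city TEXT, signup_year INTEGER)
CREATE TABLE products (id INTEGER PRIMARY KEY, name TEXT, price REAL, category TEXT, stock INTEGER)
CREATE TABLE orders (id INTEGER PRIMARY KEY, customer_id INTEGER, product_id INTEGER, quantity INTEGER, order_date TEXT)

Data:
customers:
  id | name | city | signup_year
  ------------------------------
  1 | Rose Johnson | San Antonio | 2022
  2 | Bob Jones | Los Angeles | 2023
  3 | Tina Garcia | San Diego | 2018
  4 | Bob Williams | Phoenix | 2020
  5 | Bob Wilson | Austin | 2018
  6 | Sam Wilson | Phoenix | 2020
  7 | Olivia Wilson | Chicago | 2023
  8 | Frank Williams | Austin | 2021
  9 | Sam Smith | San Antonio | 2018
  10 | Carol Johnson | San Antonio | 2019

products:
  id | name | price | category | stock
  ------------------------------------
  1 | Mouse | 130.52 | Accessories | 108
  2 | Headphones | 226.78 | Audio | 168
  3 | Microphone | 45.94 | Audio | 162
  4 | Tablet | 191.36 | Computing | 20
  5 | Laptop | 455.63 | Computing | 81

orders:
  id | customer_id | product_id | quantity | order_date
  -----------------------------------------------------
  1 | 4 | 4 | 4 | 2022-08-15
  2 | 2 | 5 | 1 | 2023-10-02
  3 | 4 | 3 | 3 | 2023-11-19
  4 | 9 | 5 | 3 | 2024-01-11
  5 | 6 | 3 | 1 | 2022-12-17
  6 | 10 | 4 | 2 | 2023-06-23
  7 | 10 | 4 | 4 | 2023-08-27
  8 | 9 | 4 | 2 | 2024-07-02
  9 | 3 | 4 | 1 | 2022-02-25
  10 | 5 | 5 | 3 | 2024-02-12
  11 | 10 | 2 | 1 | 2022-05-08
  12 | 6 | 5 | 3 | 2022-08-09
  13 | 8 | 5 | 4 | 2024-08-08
SELECT c.id, p.name AS product, c.order_date, c.quantity FROM orders c JOIN products p ON c.product_id = p.id ORDER BY c.order_date ASC

Execution result:
id | product | order_date | quantity
9 | Tablet | 2022-02-25 | 1
11 | Headphones | 2022-05-08 | 1
12 | Laptop | 2022-08-09 | 3
1 | Tablet | 2022-08-15 | 4
5 | Microphone | 2022-12-17 | 1
6 | Tablet | 2023-06-23 | 2
7 | Tablet | 2023-08-27 | 4
2 | Laptop | 2023-10-02 | 1
3 | Microphone | 2023-11-19 | 3
4 | Laptop | 2024-01-11 | 3
10 | Laptop | 2024-02-12 | 3
8 | Tablet | 2024-07-02 | 2
13 | Laptop | 2024-08-08 | 4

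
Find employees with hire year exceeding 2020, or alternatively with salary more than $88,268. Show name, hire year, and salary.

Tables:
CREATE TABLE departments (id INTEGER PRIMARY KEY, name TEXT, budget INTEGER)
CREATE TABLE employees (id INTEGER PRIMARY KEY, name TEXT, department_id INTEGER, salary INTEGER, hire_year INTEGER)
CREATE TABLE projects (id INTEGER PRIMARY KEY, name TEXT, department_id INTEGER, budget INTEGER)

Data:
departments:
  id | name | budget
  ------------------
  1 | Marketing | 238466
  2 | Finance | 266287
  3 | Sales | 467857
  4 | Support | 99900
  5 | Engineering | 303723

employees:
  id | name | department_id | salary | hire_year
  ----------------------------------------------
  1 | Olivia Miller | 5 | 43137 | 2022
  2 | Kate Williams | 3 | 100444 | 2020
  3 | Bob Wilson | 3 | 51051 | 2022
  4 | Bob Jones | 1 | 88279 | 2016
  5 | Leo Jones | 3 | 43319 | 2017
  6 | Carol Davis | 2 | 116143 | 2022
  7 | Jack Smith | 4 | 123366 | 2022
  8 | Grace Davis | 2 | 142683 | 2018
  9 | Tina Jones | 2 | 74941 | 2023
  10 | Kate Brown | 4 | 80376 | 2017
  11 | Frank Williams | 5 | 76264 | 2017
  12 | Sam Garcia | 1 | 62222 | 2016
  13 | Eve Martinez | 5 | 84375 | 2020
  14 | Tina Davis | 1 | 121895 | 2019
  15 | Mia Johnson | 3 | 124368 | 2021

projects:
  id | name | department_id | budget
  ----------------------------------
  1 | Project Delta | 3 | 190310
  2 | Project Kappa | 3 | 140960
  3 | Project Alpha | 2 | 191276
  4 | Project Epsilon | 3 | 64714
SELECT name, hire_year, salary FROM employees WHERE hire_year > 2020 OR salary > 88268

Execution result:
name | hire_year | salary
Olivia Miller | 2022 | 43137
Kate Williams | 2020 | 100444
Bob Wilson | 2022 | 51051
Bob Jones | 2016 | 88279
Carol Davis | 2022 | 116143
Jack Smith | 2022 | 123366
Grace Davis | 2018 | 142683
Tina Jones | 2023 | 74941
Tina Davis | 2019 | 121895
Mia Johnson | 2021 | 124368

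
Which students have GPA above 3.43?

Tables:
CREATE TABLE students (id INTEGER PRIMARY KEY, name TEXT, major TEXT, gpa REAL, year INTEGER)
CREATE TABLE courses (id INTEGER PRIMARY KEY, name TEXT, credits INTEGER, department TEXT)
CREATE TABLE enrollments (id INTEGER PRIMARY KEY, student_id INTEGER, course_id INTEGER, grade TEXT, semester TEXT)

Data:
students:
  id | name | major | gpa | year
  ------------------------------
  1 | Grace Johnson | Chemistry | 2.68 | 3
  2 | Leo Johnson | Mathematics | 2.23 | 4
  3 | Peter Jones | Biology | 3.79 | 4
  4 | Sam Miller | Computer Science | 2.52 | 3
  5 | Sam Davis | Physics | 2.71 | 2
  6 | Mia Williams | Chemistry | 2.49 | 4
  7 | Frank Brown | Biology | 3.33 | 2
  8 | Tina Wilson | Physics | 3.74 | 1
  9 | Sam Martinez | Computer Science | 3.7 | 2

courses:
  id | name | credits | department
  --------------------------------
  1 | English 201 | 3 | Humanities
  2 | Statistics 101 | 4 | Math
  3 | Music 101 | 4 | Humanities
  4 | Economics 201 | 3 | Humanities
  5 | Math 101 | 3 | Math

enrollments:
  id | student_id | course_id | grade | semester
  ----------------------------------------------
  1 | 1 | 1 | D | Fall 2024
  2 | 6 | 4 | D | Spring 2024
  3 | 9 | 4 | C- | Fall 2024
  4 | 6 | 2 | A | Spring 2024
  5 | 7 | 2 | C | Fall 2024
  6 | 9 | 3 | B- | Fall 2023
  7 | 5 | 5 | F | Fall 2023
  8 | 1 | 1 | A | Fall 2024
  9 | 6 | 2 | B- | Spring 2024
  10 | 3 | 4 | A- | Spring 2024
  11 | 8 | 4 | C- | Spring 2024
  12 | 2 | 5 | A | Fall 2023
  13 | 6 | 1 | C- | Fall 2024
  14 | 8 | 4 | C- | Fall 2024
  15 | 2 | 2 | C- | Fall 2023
SELECT name, gpa FROM students WHERE gpa > 3.43

Execution result:
name | gpa
Peter Jones | 3.79
Tina Wilson | 3.74
Sam Martinez | 3.70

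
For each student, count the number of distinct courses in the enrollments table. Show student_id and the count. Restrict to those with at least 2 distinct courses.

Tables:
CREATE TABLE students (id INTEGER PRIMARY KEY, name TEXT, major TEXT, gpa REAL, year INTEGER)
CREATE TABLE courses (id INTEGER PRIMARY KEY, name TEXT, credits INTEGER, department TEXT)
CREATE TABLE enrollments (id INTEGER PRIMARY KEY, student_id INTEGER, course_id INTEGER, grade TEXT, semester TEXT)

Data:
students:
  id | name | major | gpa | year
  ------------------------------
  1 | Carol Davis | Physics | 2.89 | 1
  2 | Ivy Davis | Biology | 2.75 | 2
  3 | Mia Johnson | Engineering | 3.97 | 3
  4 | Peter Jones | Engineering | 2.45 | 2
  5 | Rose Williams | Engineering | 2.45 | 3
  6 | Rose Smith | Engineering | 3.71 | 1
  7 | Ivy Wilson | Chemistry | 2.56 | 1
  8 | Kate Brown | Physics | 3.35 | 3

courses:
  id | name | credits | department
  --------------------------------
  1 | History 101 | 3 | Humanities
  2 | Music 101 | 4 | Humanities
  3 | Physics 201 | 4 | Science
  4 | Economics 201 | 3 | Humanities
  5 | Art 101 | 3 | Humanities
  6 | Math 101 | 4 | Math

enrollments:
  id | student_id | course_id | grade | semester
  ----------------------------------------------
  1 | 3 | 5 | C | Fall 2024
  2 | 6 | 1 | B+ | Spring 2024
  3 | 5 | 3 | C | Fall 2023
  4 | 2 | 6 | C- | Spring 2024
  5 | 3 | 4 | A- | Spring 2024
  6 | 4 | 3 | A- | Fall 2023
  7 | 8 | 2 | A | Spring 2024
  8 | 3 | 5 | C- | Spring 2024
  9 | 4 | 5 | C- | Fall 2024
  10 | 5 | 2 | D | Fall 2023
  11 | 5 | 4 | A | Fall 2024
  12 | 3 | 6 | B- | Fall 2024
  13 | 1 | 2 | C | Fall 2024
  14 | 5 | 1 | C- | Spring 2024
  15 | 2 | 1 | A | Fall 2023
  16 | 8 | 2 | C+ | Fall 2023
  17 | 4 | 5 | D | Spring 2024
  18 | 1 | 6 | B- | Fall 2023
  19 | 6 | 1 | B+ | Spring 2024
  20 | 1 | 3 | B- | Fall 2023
SELECT student_id, COUNT(DISTINCT course_id) AS distinct_course_count FROM enrollments GROUP BY student_id HAVING COUNT(DISTINCT course_id) >= 2

Execution result:
student_id | distinct_course_count
1 | 3
2 | 2
3 | 3
4 | 2
5 | 4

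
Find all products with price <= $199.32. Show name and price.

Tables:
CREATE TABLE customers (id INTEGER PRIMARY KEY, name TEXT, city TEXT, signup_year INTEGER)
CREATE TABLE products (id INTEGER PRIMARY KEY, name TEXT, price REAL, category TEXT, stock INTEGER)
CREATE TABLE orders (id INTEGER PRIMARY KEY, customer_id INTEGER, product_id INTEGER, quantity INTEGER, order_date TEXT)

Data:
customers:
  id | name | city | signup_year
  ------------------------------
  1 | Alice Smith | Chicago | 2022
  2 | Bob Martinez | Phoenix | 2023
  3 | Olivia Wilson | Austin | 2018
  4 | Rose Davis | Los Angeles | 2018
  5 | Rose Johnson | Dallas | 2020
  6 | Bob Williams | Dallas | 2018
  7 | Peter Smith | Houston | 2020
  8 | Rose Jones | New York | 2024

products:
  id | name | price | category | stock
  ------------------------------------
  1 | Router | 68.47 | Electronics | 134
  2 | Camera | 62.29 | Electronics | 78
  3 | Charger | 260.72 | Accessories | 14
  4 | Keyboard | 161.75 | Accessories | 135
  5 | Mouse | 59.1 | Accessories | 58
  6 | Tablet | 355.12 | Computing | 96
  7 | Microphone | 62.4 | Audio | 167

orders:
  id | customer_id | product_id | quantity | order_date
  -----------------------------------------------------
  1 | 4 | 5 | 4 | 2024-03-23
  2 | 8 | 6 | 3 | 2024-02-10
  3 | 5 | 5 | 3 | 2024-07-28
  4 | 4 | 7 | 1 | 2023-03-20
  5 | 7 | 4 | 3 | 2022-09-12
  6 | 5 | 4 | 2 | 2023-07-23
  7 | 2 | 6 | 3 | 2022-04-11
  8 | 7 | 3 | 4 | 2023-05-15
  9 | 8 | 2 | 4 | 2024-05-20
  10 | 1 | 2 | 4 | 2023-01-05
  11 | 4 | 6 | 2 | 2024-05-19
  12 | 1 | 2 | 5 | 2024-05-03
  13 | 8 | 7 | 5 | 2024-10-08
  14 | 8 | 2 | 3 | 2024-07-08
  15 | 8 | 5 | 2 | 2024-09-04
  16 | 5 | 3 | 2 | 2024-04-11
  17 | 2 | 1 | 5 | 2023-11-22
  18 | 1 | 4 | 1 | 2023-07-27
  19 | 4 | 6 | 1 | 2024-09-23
SELECT name, price FROM products WHERE price <= 199.32

Execution result:
name | price
Router | 68.47
Camera | 62.29
Keyboard | 161.75
Mouse | 59.10
Microphone | 62.40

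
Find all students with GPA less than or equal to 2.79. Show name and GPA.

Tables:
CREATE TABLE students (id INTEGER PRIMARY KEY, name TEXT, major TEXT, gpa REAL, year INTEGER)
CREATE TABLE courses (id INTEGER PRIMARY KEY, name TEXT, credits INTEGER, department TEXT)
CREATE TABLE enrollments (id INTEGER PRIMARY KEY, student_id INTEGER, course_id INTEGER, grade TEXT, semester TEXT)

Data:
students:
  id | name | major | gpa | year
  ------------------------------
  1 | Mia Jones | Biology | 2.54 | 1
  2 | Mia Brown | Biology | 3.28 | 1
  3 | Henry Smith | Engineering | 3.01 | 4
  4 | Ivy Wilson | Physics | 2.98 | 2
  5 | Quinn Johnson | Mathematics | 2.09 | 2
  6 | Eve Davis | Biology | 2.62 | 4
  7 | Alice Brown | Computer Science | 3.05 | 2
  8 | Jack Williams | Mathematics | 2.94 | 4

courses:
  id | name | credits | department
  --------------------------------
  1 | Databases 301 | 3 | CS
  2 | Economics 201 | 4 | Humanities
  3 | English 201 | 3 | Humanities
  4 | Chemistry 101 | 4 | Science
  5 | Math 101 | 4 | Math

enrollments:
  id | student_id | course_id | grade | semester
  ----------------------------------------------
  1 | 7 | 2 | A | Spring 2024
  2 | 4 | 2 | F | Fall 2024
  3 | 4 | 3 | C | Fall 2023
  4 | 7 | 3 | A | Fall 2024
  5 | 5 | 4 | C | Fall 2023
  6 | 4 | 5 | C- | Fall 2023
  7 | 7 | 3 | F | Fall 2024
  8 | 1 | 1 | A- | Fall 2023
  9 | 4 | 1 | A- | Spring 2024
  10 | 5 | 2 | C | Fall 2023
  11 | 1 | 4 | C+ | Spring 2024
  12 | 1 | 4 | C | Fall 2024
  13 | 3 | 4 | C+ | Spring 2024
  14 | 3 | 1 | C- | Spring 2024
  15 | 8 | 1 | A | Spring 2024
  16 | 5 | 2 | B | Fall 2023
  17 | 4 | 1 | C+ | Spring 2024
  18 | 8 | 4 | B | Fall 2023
SELECT name, gpa FROM students WHERE gpa <= 2.79

Execution result:
name | gpa
Mia Jones | 2.54
Quinn Johnson | 2.09
Eve Davis | 2.62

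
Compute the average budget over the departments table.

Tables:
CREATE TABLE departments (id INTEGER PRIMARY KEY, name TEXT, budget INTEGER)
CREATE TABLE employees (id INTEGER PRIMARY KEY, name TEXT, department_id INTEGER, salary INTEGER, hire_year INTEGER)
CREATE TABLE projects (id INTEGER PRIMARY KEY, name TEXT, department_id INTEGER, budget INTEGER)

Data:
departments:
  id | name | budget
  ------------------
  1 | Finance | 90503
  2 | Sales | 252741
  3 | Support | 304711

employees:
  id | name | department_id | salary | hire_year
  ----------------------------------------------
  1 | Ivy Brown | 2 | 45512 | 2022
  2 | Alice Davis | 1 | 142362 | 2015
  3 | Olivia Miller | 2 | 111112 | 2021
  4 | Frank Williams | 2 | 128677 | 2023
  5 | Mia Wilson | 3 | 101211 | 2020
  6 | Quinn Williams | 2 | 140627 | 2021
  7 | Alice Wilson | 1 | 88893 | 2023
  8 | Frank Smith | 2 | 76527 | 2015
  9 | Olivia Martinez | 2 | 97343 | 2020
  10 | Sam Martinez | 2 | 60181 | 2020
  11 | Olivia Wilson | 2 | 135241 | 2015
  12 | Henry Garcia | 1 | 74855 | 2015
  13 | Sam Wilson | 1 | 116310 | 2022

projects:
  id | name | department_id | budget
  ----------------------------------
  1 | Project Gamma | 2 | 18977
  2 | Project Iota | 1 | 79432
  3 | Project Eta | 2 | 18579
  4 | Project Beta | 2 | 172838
SELECT AVG(budget) FROM departments

Execution result:
215985.00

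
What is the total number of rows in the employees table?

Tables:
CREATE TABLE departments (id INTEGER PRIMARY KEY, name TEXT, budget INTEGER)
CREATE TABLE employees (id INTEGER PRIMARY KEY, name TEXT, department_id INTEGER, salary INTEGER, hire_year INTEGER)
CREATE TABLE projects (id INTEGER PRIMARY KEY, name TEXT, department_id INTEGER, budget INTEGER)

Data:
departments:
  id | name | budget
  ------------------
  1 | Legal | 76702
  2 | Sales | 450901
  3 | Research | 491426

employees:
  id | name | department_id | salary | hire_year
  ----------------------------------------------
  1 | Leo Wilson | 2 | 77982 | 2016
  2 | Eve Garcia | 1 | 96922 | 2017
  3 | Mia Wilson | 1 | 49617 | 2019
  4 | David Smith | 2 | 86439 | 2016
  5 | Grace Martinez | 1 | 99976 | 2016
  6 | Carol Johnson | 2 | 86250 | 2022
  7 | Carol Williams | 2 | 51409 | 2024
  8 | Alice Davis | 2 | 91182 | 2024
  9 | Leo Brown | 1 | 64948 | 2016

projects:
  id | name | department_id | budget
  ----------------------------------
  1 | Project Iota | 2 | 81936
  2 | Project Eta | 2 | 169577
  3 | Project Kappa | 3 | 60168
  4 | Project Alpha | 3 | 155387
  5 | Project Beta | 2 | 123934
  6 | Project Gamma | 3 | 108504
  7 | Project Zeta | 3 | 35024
SELECT COUNT(*) FROM employees

Execution result:
9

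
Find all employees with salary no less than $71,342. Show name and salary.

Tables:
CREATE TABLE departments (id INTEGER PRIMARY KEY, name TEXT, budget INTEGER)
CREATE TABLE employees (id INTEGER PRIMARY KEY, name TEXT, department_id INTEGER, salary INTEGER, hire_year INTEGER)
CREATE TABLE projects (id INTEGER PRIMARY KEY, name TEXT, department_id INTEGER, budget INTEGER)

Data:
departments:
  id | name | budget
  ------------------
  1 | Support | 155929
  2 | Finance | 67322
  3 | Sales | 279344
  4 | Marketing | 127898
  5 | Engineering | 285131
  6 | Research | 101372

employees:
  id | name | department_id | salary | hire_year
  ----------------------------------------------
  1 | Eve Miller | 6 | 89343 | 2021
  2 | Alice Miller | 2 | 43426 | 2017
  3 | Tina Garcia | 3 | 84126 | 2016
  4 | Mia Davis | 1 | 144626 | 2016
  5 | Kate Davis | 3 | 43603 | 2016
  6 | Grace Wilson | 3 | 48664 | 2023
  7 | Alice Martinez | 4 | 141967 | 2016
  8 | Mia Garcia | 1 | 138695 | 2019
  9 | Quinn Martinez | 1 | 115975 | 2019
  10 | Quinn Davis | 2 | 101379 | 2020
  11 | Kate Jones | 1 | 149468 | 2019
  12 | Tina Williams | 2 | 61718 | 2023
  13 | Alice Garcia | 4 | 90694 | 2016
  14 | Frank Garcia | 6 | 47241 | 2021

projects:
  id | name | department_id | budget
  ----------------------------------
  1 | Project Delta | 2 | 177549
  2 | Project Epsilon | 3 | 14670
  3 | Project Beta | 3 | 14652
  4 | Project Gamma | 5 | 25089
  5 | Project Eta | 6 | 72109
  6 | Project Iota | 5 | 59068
SELECT name, salary FROM employees WHERE salary >= 71342

Execution result:
name | salary
Eve Miller | 89343
Tina Garcia | 84126
Mia Davis | 144626
Alice Martinez | 141967
Mia Garcia | 138695
Quinn Martinez | 115975
Quinn Davis | 101379
Kate Jones | 149468
Alice Garcia | 90694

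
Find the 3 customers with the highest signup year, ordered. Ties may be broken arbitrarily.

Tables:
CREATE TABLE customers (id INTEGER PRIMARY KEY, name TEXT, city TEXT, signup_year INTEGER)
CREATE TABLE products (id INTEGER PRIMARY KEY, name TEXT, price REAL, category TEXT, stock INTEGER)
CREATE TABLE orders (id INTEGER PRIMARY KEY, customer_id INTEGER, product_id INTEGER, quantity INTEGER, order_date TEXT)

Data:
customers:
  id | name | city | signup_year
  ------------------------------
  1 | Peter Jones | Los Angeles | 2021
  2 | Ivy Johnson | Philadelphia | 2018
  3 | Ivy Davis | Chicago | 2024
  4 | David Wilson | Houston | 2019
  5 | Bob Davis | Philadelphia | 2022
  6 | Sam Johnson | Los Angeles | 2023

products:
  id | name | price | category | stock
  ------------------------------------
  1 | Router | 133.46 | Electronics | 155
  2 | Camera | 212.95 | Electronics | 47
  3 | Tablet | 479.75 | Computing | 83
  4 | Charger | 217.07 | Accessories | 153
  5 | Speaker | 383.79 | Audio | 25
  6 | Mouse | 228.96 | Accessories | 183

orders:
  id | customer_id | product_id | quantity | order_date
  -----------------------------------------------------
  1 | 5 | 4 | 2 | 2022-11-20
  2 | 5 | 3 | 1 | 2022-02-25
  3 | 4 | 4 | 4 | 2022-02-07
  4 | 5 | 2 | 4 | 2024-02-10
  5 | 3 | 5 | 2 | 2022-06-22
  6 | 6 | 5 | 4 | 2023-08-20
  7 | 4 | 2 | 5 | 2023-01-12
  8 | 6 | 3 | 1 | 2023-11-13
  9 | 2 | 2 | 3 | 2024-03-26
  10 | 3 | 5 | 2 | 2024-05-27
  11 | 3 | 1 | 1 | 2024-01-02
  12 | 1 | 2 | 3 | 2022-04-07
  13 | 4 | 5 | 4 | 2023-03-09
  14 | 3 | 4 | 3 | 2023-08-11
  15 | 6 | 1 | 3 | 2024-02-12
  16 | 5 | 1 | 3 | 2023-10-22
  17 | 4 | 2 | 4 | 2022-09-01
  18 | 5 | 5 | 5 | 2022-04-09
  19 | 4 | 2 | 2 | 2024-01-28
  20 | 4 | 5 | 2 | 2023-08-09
SELECT name, signup_year FROM customers ORDER BY signup_year DESC LIMIT 3

Execution result:
name | signup_year
Ivy Davis | 2024
Sam Johnson | 2023
Bob Davis | 2022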